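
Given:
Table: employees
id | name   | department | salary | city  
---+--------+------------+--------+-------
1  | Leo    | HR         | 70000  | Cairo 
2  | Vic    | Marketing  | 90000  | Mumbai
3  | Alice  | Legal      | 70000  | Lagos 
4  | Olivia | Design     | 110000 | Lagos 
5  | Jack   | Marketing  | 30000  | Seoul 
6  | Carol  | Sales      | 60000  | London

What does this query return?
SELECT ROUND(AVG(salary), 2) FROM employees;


SUM(salary) = 430000
COUNT = 6
ROUND(AVG, 2) = ROUND(430000 / 6, 2) = 71666.67

71666.67


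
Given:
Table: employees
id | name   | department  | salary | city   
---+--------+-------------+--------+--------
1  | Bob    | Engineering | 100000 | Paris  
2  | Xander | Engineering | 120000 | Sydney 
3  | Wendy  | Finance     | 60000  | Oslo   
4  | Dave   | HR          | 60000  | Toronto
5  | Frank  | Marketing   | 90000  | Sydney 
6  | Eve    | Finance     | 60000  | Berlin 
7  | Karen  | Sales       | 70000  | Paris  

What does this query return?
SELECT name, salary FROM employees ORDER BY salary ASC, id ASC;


Sorting by salary ASC, then id ASC for ties

7 rows:
Wendy, 60000
Dave, 60000
Eve, 60000
Karen, 70000
Frank, 90000
Bob, 100000
Xander, 120000


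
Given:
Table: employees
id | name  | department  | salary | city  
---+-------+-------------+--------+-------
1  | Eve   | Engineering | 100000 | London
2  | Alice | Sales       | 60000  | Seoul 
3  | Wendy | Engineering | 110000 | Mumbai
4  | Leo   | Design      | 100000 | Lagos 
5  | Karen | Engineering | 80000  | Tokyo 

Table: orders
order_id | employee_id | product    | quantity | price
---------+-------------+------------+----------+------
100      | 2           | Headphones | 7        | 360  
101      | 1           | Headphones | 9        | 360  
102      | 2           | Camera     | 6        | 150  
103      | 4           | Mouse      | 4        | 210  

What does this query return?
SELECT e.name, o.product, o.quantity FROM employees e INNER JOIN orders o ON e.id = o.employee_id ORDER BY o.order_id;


Joining employees.id = orders.employee_id:
  employee Alice (id=2) -> order Headphones
  employee Eve (id=1) -> order Headphones
  employee Alice (id=2) -> order Camera
  employee Leo (id=4) -> order Mouse


4 rows:
Alice, Headphones, 7
Eve, Headphones, 9
Alice, Camera, 6
Leo, Mouse, 4


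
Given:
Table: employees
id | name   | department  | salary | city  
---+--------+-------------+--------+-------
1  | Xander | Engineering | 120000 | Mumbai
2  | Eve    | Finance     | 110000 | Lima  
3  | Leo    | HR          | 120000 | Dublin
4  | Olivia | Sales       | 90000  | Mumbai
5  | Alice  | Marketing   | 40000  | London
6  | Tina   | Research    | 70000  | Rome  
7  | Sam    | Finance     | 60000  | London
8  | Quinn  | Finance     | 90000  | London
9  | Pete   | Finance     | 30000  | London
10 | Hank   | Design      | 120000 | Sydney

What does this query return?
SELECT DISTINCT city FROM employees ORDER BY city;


All 'city' values (row order): Mumbai, Lima, Dublin, Mumbai, London, Rome, London, London, London, Sydney
Removing duplicates leaves 6 unique value(s).

6 values:
Dublin
Lima
London
Mumbai
Rome
Sydney


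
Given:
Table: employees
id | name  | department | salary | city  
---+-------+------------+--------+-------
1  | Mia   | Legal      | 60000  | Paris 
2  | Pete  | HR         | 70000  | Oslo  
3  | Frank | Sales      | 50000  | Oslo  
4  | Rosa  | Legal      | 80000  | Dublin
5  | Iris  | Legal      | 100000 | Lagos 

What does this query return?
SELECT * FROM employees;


SELECT * returns all 5 rows with all columns

5 rows:
1, Mia, Legal, 60000, Paris
2, Pete, HR, 70000, Oslo
3, Frank, Sales, 50000, Oslo
4, Rosa, Legal, 80000, Dublin
5, Iris, Legal, 100000, Lagos


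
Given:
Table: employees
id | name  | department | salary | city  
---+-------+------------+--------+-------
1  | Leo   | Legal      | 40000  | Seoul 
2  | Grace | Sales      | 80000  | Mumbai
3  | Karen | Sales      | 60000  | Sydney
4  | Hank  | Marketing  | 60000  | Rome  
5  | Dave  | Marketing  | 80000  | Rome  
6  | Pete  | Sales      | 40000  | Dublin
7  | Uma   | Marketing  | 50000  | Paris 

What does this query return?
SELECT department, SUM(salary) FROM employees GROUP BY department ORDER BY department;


Summing salary within each department:
  Legal: 40000 = 40000
  Marketing: 60000 + 80000 + 50000 = 190000
  Sales: 80000 + 60000 + 40000 = 180000


3 groups:
Legal, 40000
Marketing, 190000
Sales, 180000


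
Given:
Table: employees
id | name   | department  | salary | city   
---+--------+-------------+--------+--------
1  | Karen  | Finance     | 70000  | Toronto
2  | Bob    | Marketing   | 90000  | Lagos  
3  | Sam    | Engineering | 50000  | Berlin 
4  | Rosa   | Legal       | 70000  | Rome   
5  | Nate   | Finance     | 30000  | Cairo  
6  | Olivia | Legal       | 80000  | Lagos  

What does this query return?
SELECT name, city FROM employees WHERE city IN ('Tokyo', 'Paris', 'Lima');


Filtering: city IN ('Tokyo', 'Paris', 'Lima')
Matching: 0 rows

Empty result set (0 rows)


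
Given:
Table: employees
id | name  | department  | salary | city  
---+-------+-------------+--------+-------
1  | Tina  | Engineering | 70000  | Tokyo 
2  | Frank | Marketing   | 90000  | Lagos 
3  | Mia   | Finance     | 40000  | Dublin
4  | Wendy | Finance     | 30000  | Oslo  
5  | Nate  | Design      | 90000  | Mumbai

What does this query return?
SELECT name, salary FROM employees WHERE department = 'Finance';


Filtering: department = 'Finance'
Matching rows: 2

2 rows:
Mia, 40000
Wendy, 30000


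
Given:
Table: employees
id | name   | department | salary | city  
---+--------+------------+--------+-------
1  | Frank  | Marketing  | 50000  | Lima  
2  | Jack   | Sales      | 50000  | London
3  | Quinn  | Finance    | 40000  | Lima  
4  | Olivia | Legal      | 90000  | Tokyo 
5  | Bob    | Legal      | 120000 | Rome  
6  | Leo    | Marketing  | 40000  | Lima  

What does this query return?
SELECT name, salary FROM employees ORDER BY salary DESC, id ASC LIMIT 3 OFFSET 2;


Sort by salary DESC (id ASC tiebreak), then skip 2 and take 3
Rows 3 through 5

3 rows:
Frank, 50000
Jack, 50000
Quinn, 40000


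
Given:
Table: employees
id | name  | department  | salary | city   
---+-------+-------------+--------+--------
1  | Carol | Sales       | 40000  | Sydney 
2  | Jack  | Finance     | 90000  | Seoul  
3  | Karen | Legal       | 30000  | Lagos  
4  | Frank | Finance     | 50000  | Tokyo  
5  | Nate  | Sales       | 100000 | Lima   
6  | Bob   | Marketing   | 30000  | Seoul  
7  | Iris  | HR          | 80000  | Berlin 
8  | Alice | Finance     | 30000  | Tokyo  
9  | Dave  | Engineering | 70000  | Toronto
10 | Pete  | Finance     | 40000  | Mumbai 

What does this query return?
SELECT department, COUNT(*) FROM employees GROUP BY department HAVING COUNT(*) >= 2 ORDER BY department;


Groups with count >= 2:
  Finance: 4 -> PASS
  Sales: 2 -> PASS
  Engineering: 1 -> filtered out
  HR: 1 -> filtered out
  Legal: 1 -> filtered out
  Marketing: 1 -> filtered out


2 groups:
Finance, 4
Sales, 2


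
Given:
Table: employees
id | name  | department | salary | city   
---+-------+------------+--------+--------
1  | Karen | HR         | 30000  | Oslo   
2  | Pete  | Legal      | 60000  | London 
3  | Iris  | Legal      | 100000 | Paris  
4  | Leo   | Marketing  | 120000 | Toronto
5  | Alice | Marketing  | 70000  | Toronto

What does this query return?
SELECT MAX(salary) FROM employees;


Salaries: 30000, 60000, 100000, 120000, 70000
MAX = 120000

120000


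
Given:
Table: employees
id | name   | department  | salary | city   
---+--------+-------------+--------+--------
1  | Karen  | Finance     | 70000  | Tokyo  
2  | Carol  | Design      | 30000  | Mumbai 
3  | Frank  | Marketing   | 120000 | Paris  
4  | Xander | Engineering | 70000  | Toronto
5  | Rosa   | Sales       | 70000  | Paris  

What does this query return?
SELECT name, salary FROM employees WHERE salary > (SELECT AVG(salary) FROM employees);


Subquery: AVG(salary) = 72000.0
Filtering: salary > 72000.0
  Frank (120000) -> MATCH


1 rows:
Frank, 120000


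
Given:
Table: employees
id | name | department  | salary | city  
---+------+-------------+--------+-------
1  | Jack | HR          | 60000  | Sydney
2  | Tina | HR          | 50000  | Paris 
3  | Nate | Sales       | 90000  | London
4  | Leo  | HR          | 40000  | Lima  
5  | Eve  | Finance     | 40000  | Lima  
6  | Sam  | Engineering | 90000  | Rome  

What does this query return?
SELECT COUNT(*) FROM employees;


COUNT(*) counts all rows

6


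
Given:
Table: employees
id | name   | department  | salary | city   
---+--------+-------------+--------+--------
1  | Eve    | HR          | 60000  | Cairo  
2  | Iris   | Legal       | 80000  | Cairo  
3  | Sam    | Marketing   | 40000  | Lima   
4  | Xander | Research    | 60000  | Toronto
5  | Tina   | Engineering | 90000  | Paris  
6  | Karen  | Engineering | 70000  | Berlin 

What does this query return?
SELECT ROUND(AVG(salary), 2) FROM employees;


SUM(salary) = 400000
COUNT = 6
ROUND(AVG, 2) = ROUND(400000 / 6, 2) = 66666.67

66666.67


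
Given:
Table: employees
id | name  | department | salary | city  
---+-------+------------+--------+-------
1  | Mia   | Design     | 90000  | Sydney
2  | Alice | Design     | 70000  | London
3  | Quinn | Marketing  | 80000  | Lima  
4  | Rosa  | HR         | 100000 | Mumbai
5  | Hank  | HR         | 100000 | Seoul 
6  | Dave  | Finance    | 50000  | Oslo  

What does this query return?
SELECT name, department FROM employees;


Projecting columns: name, department

6 rows:
Mia, Design
Alice, Design
Quinn, Marketing
Rosa, HR
Hank, HR
Dave, Finance


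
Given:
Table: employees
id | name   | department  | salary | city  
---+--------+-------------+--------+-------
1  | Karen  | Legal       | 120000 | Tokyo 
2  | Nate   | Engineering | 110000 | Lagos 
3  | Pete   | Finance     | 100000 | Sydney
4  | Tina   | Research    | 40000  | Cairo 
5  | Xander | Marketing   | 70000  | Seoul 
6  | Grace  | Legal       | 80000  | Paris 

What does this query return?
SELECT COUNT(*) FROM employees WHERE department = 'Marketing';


Counting rows where department = 'Marketing'
  Xander -> MATCH


1


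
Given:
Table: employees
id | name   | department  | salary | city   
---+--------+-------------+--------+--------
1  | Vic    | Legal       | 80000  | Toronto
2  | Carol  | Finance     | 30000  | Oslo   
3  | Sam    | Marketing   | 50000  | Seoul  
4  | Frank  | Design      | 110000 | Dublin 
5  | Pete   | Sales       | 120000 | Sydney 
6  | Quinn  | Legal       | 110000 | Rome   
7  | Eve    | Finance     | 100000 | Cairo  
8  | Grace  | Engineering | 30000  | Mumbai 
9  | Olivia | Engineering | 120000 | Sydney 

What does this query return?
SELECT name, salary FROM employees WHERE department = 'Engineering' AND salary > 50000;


Filtering: department = 'Engineering' AND salary > 50000
Matching: 1 rows

1 rows:
Olivia, 120000


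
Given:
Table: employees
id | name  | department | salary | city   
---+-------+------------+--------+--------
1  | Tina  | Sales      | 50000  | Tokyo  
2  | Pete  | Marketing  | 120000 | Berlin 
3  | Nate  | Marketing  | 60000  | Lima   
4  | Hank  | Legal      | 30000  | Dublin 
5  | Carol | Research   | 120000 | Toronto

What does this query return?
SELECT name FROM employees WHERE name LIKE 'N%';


LIKE 'N%' matches names starting with 'N'
Matching: 1

1 rows:
Nate


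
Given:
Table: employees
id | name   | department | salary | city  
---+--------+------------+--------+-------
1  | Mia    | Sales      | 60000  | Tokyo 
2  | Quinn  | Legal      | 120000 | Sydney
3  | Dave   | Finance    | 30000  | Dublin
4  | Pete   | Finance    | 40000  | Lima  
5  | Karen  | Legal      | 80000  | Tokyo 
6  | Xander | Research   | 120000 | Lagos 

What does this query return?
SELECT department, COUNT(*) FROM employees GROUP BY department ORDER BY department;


Assigning each row to its department group:
  Mia -> Sales
  Quinn -> Legal
  Dave -> Finance
  Pete -> Finance
  Karen -> Legal
  Xander -> Research


4 groups:
Finance, 2
Legal, 2
Research, 1
Sales, 1


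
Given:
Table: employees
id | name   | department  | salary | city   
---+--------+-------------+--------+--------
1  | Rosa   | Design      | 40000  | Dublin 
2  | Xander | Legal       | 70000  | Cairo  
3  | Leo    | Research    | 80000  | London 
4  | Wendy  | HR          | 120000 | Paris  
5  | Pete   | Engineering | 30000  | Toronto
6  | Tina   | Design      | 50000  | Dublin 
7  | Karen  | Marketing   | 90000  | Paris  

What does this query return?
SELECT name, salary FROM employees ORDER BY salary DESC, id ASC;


Sorting by salary DESC, then id ASC for ties

7 rows:
Wendy, 120000
Karen, 90000
Leo, 80000
Xander, 70000
Tina, 50000
Rosa, 40000
Pete, 30000


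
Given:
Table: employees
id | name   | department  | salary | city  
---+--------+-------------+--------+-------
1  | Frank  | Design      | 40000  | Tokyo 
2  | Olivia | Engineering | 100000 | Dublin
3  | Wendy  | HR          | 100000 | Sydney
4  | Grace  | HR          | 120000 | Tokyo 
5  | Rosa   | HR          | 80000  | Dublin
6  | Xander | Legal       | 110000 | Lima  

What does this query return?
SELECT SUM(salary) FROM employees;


SUM(salary) = 40000 + 100000 + 100000 + 120000 + 80000 + 110000 = 550000

550000


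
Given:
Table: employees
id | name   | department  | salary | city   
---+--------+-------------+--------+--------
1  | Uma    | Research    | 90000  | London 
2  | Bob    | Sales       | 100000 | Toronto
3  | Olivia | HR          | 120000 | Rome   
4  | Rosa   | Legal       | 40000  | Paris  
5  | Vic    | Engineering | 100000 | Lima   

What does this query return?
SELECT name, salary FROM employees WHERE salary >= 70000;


Filtering: salary >= 70000
Matching: 4 rows

4 rows:
Uma, 90000
Bob, 100000
Olivia, 120000
Vic, 100000


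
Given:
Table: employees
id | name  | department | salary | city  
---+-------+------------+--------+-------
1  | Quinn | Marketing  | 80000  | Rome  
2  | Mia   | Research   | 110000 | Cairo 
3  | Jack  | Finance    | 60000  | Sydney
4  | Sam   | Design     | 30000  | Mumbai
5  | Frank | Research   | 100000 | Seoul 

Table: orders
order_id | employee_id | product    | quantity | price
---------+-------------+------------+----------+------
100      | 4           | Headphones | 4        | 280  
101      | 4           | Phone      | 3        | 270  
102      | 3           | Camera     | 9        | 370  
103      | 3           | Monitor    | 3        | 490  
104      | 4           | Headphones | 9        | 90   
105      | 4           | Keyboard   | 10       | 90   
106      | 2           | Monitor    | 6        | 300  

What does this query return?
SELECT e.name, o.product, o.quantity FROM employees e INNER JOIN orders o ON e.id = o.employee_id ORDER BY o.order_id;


Joining employees.id = orders.employee_id:
  employee Sam (id=4) -> order Headphones
  employee Sam (id=4) -> order Phone
  employee Jack (id=3) -> order Camera
  employee Jack (id=3) -> order Monitor
  employee Sam (id=4) -> order Headphones
  employee Sam (id=4) -> order Keyboard
  employee Mia (id=2) -> order Monitor


7 rows:
Sam, Headphones, 4
Sam, Phone, 3
Jack, Camera, 9
Jack, Monitor, 3
Sam, Headphones, 9
Sam, Keyboard, 10
Mia, Monitor, 6


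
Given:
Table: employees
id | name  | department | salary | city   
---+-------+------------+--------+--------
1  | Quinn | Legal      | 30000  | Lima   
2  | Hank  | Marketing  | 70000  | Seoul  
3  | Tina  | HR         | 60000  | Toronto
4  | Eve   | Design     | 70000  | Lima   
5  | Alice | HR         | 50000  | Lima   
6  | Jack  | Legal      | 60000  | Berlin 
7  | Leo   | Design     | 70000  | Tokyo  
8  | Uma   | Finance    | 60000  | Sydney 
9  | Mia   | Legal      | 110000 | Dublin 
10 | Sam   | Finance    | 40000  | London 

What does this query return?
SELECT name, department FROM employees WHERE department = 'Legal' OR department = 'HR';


Filtering: department = 'Legal' OR 'HR'
Matching: 5 rows

5 rows:
Quinn, Legal
Tina, HR
Alice, HR
Jack, Legal
Mia, Legal


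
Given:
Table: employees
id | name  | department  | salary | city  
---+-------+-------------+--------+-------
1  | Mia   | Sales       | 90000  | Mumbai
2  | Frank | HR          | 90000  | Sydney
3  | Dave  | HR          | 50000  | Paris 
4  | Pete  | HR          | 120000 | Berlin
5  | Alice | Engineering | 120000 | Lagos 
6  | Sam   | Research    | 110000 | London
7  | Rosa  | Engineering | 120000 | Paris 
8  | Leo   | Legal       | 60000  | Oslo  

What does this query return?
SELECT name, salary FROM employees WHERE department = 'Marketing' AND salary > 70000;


Filtering: department = 'Marketing' AND salary > 70000
Matching: 0 rows

Empty result set (0 rows)


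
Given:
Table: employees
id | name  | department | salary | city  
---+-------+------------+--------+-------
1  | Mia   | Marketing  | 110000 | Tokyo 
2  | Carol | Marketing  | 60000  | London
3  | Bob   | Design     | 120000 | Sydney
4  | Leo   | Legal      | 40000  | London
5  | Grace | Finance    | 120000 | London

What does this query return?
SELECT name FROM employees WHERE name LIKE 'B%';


LIKE 'B%' matches names starting with 'B'
Matching: 1

1 rows:
Bob


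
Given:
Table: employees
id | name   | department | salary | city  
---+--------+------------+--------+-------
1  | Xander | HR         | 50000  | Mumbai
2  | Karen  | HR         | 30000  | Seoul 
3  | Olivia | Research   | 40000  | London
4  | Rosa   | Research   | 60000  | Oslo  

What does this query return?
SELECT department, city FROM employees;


Projecting columns: department, city

4 rows:
HR, Mumbai
HR, Seoul
Research, London
Research, Oslo


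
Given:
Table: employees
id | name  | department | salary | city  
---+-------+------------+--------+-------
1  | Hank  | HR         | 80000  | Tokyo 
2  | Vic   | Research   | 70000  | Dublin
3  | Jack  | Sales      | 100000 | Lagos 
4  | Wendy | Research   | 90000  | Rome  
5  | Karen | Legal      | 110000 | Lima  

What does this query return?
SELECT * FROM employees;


SELECT * returns all 5 rows with all columns

5 rows:
1, Hank, HR, 80000, Tokyo
2, Vic, Research, 70000, Dublin
3, Jack, Sales, 100000, Lagos
4, Wendy, Research, 90000, Rome
5, Karen, Legal, 110000, Lima


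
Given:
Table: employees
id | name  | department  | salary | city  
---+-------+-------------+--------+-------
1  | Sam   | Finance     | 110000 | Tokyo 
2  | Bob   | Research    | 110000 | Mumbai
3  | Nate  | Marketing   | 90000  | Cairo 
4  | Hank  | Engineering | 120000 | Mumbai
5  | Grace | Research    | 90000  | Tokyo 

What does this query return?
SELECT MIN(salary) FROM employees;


Salaries: 110000, 110000, 90000, 120000, 90000
MIN = 90000

90000


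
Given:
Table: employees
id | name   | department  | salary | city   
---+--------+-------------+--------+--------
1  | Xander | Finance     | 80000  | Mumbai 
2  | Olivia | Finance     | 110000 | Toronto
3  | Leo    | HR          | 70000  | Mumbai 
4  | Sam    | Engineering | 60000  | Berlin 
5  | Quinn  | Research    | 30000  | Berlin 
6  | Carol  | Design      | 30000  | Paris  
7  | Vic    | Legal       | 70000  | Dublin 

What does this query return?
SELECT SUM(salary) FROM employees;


SUM(salary) = 80000 + 110000 + 70000 + 60000 + 30000 + 30000 + 70000 = 450000

450000


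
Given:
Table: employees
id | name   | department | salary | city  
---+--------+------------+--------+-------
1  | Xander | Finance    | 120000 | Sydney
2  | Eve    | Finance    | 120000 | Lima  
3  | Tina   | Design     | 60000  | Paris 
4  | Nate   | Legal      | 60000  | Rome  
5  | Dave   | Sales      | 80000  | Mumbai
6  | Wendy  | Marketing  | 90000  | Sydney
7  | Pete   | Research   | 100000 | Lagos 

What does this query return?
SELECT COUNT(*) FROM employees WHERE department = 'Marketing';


Counting rows where department = 'Marketing'
  Wendy -> MATCH


1


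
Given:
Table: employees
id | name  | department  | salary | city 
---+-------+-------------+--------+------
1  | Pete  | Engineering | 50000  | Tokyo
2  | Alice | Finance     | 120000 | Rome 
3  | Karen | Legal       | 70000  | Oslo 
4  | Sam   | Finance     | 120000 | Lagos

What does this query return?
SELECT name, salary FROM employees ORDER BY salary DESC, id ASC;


Sorting by salary DESC, then id ASC for ties

4 rows:
Alice, 120000
Sam, 120000
Karen, 70000
Pete, 50000


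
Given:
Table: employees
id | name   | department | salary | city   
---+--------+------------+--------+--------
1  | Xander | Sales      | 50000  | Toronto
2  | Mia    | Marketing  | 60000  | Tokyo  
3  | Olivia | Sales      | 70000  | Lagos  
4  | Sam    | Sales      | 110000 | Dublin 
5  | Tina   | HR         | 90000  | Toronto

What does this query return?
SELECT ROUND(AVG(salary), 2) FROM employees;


SUM(salary) = 380000
COUNT = 5
ROUND(AVG, 2) = ROUND(380000 / 5, 2) = 76000.0

76000.0


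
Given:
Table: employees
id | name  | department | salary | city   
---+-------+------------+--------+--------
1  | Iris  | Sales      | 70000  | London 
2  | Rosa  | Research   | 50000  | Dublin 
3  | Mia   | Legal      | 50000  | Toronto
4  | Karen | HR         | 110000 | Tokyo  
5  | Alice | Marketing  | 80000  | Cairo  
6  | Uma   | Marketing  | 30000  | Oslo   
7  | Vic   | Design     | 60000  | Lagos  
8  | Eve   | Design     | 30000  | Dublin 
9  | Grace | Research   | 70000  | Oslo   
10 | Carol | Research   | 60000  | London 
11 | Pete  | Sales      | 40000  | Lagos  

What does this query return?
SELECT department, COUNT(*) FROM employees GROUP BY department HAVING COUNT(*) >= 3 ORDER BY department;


Groups with count >= 3:
  Research: 3 -> PASS
  Design: 2 -> filtered out
  HR: 1 -> filtered out
  Legal: 1 -> filtered out
  Marketing: 2 -> filtered out
  Sales: 2 -> filtered out


1 groups:
Research, 3


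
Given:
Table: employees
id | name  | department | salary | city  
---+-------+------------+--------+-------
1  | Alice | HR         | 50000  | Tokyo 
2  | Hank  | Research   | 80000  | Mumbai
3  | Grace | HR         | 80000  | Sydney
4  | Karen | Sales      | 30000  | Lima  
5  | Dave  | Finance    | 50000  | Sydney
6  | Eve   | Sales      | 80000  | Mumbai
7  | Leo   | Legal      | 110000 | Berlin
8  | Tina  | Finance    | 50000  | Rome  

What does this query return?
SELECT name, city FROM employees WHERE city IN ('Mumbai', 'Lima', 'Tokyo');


Filtering: city IN ('Mumbai', 'Lima', 'Tokyo')
Matching: 4 rows

4 rows:
Alice, Tokyo
Hank, Mumbai
Karen, Lima
Eve, Mumbai


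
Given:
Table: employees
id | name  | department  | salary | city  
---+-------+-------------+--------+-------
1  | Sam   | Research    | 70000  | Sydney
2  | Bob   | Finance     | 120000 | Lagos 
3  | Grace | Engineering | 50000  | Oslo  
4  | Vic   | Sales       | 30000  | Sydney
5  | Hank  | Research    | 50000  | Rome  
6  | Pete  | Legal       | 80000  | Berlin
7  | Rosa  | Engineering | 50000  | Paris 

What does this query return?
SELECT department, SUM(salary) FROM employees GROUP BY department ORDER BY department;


Summing salary within each department:
  Engineering: 50000 + 50000 = 100000
  Finance: 120000 = 120000
  Legal: 80000 = 80000
  Research: 70000 + 50000 = 120000
  Sales: 30000 = 30000


5 groups:
Engineering, 100000
Finance, 120000
Legal, 80000
Research, 120000
Sales, 30000


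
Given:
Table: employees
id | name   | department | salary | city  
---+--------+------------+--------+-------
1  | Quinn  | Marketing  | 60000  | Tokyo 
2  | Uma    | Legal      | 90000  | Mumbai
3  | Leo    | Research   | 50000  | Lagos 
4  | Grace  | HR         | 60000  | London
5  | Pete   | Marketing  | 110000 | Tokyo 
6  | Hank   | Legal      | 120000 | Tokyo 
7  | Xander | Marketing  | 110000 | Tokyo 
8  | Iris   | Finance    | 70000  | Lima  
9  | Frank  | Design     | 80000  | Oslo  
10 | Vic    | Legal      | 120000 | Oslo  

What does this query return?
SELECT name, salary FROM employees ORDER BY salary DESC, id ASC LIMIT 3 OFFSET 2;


Sort by salary DESC (id ASC tiebreak), then skip 2 and take 3
Rows 3 through 5

3 rows:
Pete, 110000
Xander, 110000
Uma, 90000


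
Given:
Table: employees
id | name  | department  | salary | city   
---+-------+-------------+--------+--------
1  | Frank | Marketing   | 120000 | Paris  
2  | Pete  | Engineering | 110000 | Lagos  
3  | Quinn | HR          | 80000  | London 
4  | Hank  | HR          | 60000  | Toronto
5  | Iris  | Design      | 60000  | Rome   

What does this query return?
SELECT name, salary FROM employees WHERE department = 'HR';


Filtering: department = 'HR'
Matching rows: 2

2 rows:
Quinn, 80000
Hank, 60000


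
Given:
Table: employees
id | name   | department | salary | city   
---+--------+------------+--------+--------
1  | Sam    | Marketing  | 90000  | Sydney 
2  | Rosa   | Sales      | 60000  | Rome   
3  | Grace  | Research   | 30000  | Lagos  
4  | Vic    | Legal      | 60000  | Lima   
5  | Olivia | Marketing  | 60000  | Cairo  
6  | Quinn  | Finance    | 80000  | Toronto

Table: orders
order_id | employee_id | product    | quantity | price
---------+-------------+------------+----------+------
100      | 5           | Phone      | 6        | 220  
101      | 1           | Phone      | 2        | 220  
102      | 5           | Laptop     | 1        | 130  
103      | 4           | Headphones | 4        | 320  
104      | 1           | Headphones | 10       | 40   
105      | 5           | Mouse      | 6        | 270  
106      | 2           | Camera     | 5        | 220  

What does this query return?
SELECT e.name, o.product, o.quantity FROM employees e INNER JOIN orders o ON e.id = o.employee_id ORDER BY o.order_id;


Joining employees.id = orders.employee_id:
  employee Olivia (id=5) -> order Phone
  employee Sam (id=1) -> order Phone
  employee Olivia (id=5) -> order Laptop
  employee Vic (id=4) -> order Headphones
  employee Sam (id=1) -> order Headphones
  employee Olivia (id=5) -> order Mouse
  employee Rosa (id=2) -> order Camera


7 rows:
Olivia, Phone, 6
Sam, Phone, 2
Olivia, Laptop, 1
Vic, Headphones, 4
Sam, Headphones, 10
Olivia, Mouse, 6
Rosa, Camera, 5


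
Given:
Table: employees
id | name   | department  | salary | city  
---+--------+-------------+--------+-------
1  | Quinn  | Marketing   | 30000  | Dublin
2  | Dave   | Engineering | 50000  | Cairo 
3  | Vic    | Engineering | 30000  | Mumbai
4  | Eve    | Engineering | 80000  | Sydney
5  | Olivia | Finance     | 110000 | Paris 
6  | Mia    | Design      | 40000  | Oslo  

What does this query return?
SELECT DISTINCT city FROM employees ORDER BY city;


All 'city' values (row order): Dublin, Cairo, Mumbai, Sydney, Paris, Oslo
Removing duplicates leaves 6 unique value(s).

6 values:
Cairo
Dublin
Mumbai
Oslo
Paris
Sydney


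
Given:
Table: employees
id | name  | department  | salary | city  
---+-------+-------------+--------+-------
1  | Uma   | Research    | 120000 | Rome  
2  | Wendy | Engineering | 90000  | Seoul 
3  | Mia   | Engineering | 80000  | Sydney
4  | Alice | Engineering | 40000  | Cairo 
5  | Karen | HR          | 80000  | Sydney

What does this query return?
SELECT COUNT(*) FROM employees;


COUNT(*) counts all rows

5


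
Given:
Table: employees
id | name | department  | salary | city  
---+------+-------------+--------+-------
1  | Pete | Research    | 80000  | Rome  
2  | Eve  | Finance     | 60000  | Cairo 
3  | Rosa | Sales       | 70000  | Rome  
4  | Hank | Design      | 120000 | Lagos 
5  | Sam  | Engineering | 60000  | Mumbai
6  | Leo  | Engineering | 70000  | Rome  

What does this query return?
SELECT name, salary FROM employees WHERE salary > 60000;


Filtering: salary > 60000
Matching: 4 rows

4 rows:
Pete, 80000
Rosa, 70000
Hank, 120000
Leo, 70000


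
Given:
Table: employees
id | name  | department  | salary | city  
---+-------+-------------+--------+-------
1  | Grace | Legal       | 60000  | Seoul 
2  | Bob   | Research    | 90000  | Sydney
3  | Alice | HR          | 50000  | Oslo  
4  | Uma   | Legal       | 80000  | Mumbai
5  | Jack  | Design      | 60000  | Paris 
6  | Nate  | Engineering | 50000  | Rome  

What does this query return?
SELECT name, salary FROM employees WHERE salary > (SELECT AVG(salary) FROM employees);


Subquery: AVG(salary) = 65000.0
Filtering: salary > 65000.0
  Bob (90000) -> MATCH
  Uma (80000) -> MATCH


2 rows:
Bob, 90000
Uma, 80000


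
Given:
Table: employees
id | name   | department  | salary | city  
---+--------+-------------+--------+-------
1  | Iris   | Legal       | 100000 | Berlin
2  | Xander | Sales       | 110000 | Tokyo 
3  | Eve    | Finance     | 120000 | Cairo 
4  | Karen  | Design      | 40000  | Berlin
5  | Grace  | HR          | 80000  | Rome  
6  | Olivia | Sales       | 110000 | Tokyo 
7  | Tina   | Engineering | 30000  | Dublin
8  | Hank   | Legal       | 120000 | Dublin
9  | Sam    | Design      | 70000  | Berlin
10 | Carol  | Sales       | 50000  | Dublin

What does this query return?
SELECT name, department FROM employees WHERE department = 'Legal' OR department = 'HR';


Filtering: department = 'Legal' OR 'HR'
Matching: 3 rows

3 rows:
Iris, Legal
Grace, HR
Hank, Legal


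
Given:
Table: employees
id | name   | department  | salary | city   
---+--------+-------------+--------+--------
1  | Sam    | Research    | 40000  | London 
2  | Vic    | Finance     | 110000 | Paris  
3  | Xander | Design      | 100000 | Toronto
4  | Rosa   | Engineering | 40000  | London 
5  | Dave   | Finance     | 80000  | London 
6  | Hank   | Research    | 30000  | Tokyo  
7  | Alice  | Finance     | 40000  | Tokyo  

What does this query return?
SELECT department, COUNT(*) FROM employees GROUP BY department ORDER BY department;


Assigning each row to its department group:
  Sam -> Research
  Vic -> Finance
  Xander -> Design
  Rosa -> Engineering
  Dave -> Finance
  Hank -> Research
  Alice -> Finance


4 groups:
Design, 1
Engineering, 1
Finance, 3
Research, 2


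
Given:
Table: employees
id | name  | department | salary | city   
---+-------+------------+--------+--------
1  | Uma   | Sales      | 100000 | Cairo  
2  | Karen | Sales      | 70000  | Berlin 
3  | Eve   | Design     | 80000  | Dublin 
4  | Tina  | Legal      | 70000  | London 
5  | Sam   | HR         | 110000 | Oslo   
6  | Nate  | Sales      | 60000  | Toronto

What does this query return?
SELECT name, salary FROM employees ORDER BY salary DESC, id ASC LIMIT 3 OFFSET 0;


Sort by salary DESC (id ASC tiebreak), then skip 0 and take 3
Rows 1 through 3

3 rows:
Sam, 110000
Uma, 100000
Eve, 80000


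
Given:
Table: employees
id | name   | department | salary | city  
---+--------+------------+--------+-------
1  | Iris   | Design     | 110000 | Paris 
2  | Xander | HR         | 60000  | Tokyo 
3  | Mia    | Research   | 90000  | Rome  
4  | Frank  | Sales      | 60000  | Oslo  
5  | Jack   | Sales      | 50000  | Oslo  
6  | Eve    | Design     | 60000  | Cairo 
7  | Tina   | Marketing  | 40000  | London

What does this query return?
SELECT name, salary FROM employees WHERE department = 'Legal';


Filtering: department = 'Legal'
Matching rows: 0

Empty result set (0 rows)


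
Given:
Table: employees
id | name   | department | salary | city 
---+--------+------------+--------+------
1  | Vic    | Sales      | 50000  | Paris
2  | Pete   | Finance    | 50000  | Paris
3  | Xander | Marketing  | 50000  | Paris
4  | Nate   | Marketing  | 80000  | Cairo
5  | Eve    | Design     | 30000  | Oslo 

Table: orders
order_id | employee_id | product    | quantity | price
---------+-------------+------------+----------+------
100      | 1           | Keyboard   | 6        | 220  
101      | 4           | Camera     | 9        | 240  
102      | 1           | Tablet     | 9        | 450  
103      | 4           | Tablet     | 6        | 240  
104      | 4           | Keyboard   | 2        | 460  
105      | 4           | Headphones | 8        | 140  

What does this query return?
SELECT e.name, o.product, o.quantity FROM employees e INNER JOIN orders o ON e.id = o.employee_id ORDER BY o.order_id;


Joining employees.id = orders.employee_id:
  employee Vic (id=1) -> order Keyboard
  employee Nate (id=4) -> order Camera
  employee Vic (id=1) -> order Tablet
  employee Nate (id=4) -> order Tablet
  employee Nate (id=4) -> order Keyboard
  employee Nate (id=4) -> order Headphones


6 rows:
Vic, Keyboard, 6
Nate, Camera, 9
Vic, Tablet, 9
Nate, Tablet, 6
Nate, Keyboard, 2
Nate, Headphones, 8


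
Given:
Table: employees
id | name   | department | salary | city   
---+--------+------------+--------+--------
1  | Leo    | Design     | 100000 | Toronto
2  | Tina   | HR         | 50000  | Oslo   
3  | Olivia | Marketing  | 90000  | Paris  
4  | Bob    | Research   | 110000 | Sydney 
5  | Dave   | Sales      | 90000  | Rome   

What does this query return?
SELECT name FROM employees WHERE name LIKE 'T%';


LIKE 'T%' matches names starting with 'T'
Matching: 1

1 rows:
Tina


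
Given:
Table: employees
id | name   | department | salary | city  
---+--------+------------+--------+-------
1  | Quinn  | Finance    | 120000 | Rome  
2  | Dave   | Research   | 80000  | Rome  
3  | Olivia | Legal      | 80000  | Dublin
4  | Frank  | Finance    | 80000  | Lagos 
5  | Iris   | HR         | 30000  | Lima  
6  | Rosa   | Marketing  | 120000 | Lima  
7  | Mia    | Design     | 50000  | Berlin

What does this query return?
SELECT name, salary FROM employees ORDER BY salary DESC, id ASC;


Sorting by salary DESC, then id ASC for ties

7 rows:
Quinn, 120000
Rosa, 120000
Dave, 80000
Olivia, 80000
Frank, 80000
Mia, 50000
Iris, 30000


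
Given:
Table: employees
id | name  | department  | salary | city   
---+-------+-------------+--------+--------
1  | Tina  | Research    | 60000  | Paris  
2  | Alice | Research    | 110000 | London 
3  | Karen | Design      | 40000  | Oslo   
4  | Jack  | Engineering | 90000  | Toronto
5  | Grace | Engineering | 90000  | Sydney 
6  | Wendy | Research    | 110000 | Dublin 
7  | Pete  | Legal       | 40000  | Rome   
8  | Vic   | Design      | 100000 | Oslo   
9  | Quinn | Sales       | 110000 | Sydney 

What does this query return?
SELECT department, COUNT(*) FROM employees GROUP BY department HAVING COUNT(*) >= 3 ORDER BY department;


Groups with count >= 3:
  Research: 3 -> PASS
  Design: 2 -> filtered out
  Engineering: 2 -> filtered out
  Legal: 1 -> filtered out
  Sales: 1 -> filtered out


1 groups:
Research, 3


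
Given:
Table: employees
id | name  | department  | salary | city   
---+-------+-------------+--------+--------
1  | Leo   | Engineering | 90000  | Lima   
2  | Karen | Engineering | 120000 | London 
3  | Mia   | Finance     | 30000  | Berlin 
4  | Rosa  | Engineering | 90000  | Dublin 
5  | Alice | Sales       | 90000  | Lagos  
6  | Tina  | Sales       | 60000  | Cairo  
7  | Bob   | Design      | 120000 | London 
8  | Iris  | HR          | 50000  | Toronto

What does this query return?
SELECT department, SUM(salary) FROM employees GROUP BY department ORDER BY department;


Summing salary within each department:
  Design: 120000 = 120000
  Engineering: 90000 + 120000 + 90000 = 300000
  Finance: 30000 = 30000
  HR: 50000 = 50000
  Sales: 90000 + 60000 = 150000


5 groups:
Design, 120000
Engineering, 300000
Finance, 30000
HR, 50000
Sales, 150000


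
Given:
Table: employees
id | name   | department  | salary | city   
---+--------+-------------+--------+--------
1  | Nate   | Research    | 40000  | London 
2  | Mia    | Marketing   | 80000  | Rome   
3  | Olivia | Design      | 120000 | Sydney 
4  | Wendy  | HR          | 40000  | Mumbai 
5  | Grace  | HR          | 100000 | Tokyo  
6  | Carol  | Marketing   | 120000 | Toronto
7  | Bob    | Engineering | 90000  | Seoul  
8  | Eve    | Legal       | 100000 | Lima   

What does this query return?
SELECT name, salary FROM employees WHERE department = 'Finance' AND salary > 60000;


Filtering: department = 'Finance' AND salary > 60000
Matching: 0 rows

Empty result set (0 rows)


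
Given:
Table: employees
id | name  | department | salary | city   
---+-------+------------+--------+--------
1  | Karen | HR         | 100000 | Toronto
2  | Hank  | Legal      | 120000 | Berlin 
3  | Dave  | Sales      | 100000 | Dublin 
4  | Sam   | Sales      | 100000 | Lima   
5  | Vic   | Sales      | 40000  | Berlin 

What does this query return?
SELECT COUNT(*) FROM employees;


COUNT(*) counts all rows

5


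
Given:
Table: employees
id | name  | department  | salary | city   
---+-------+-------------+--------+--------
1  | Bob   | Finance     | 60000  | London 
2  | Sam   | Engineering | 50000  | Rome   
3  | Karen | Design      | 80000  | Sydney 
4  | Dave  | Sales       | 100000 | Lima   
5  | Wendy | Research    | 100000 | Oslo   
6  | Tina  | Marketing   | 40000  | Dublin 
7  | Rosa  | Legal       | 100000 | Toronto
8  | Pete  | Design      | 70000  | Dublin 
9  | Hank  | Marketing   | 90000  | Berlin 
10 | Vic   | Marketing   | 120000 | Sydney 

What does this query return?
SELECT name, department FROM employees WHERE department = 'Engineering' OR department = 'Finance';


Filtering: department = 'Engineering' OR 'Finance'
Matching: 2 rows

2 rows:
Bob, Finance
Sam, Engineering


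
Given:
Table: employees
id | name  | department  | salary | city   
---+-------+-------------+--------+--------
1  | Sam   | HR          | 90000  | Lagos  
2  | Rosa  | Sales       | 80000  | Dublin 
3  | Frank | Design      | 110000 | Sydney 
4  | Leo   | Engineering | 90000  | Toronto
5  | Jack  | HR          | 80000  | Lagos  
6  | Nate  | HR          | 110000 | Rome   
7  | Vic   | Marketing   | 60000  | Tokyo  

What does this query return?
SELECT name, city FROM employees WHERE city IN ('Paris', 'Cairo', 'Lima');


Filtering: city IN ('Paris', 'Cairo', 'Lima')
Matching: 0 rows

Empty result set (0 rows)


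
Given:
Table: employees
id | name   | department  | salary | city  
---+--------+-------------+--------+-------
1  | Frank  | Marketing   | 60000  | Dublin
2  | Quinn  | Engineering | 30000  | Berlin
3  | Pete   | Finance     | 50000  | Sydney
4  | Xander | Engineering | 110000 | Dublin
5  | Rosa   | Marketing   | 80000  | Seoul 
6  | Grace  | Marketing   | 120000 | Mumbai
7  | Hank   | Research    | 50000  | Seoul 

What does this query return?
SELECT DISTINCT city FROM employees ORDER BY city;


All 'city' values (row order): Dublin, Berlin, Sydney, Dublin, Seoul, Mumbai, Seoul
Removing duplicates leaves 5 unique value(s).

5 values:
Berlin
Dublin
Mumbai
Seoul
Sydney


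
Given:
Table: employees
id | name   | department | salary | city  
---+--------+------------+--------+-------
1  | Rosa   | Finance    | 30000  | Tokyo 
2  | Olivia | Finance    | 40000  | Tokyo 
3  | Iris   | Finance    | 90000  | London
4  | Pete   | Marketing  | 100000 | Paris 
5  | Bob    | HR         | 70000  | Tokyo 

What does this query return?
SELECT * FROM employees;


SELECT * returns all 5 rows with all columns

5 rows:
1, Rosa, Finance, 30000, Tokyo
2, Olivia, Finance, 40000, Tokyo
3, Iris, Finance, 90000, London
4, Pete, Marketing, 100000, Paris
5, Bob, HR, 70000, Tokyo


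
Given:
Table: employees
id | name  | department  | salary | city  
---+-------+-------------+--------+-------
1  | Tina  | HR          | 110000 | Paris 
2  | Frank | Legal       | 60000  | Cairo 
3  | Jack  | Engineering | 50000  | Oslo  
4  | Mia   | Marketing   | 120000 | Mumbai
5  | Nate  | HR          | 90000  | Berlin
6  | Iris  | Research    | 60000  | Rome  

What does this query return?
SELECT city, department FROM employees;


Projecting columns: city, department

6 rows:
Paris, HR
Cairo, Legal
Oslo, Engineering
Mumbai, Marketing
Berlin, HR
Rome, Research


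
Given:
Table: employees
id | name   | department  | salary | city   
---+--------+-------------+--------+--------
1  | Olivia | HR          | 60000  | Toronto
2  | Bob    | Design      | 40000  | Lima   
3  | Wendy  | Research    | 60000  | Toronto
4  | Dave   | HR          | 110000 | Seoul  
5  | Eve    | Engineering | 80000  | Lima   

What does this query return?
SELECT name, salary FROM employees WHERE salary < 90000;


Filtering: salary < 90000
Matching: 4 rows

4 rows:
Olivia, 60000
Bob, 40000
Wendy, 60000
Eve, 80000
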